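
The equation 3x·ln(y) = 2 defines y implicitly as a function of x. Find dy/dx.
Apply d/dx to both sides, remembering that y depends on x. Each occurrence of y therefore brings in a y' = dy/dx via the chain rule.

With F(x, y) equal to the left-hand side minus the right, differentiate F term by term:
  d/dx[3x·ln(y)] = 3x·y'/y + 3ln(y)
  d/dx[-2] = 0
Adding these up, d/dx[F] = 0 becomes
  (3ln(y)) + (3x/y)·y' = 0,
so isolating y',
  dy/dx = -(3ln(y))/(3x/y) = -y·ln(y)/x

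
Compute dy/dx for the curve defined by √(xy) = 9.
Differentiate both sides with respect to x, treating y as y(x). By the chain rule, any term containing y contributes a factor of y' = dy/dx when we differentiate it.

Move every term to one side and write the relation as F(x, y) = 0. Term by term,
  d/dx[√(xy)] = √(xy)(x·y'/2 + y/2)/(xy)
  d/dx[-9] = 0

The pieces without y' make up ∂F/∂x and the coefficient of y' is ∂F/∂y:
  ∂F/∂x = √(xy)/(2x),
  ∂F/∂y = √(xy)/(2y).

Since d/dx[F] = ∂F/∂x + (∂F/∂y)·y' = 0, solve for y':
  (∂F/∂y)·y' = -∂F/∂x
  dy/dx = -(∂F/∂x)/(∂F/∂y) = -(√(xy)/(2x))/(√(xy)/(2y)) = -y/x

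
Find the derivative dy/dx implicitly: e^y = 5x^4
Take d/dx of both sides. Since y is implicitly a function of x, the chain rule attaches a y' = dy/dx factor whenever we differentiate through y.

Set F(x, y) = (left side) − (right side), so the curve is F = 0. Differentiating each term of F:
  d/dx[-5x^4] = -20x^3
  d/dx[e^(y)] = y'·e^(y)

Collecting, the y'-free part is the partial derivative in x and the y' coefficient is the partial derivative in y:
  ∂F/∂x = -20x^3
  ∂F/∂y = e^(y)

so d/dx[F(x, y(x))] = ∂F/∂x + (∂F/∂y)·y' = 0. Rearranging,
  dy/dx = -(∂F/∂x)/(∂F/∂y) = -(-20x^3)/(e^(y)) = 20x^3e^(-y)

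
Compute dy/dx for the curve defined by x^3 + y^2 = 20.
Apply d/dx to both sides, remembering that y depends on x. Each occurrence of y therefore brings in a y' = dy/dx via the chain rule.

With F(x, y) equal to the left-hand side minus the right, differentiate F term by term:
  d/dx[x^3] = 3x^2
  d/dx[y^2] = 2y·y'
  d/dx[-20] = 0
Adding these up, d/dx[F] = 0 becomes
  (3x^2) + (2y)·y' = 0,
so isolating y',
  dy/dx = -(3x^2)/(2y) = -3x^2/(2y)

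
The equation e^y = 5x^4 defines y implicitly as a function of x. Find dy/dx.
Differentiate the relation implicitly: treat y = y(x) and apply the chain rule, so every y-derivative picks up a y' = dy/dx factor.

With everything moved to the left-hand side, differentiate term by term:
  d/dx[-5x^4] = -20x^3
  d/dx[e^(y)] = y'·e^(y)

Separating the contributions that come from x directly and those that come through y:
  without y':      -20x^3
  multiplying y':  e^(y)

so (-20x^3) + (e^(y))·y' = 0, and therefore
  dy/dx = -(-20x^3)/(e^(y)) = 20x^3e^(-y)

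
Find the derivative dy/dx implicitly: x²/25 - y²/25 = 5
Take d/dx of both sides. Since y is implicitly a function of x, the chain rule attaches a y' = dy/dx factor whenever we differentiate through y.

Set F(x, y) = (left side) − (right side), so the curve is F = 0. Differentiating each term of F:
  d/dx[x^2/25] = 2x/25
  d/dx[-y^2/25] = -2y·y'/25
  d/dx[-5] = 0

Collecting, the y'-free part is the partial derivative in x and the y' coefficient is the partial derivative in y:
  ∂F/∂x = 2x/25
  ∂F/∂y = -2y/25

so d/dx[F(x, y(x))] = ∂F/∂x + (∂F/∂y)·y' = 0. Rearranging,
  dy/dx = -(∂F/∂x)/(∂F/∂y) = -(2x/25)/(-2y/25) = x/y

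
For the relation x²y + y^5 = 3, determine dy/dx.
Differentiate the relation implicitly: treat y = y(x) and apply the chain rule, so every y-derivative picks up a y' = dy/dx factor.

With everything moved to the left-hand side, differentiate term by term:
  d/dx[x^2y] = x^2·y' + 2xy
  d/dx[y^5] = 5y^4·y'
  d/dx[-3] = 0

Separating the contributions that come from x directly and those that come through y:
  without y':      2xy
  multiplying y':  x^2 + 5y^4

so (2xy) + (x^2 + 5y^4)·y' = 0, and therefore
  dy/dx = -(2xy)/(x^2 + 5y^4) = -2xy/(x^2 + 5y^4)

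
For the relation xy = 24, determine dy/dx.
Take d/dx of both sides. Since y is implicitly a function of x, the chain rule attaches a y' = dy/dx factor whenever we differentiate through y.

Set F(x, y) = (left side) − (right side), so the curve is F = 0. Differentiating each term of F:
  d/dx[xy] = x·y' + y
  d/dx[-24] = 0

Collecting, the y'-free part is the partial derivative in x and the y' coefficient is the partial derivative in y:
  ∂F/∂x = y
  ∂F/∂y = x

so d/dx[F(x, y(x))] = ∂F/∂x + (∂F/∂y)·y' = 0. Rearranging,
  dy/dx = -(∂F/∂x)/(∂F/∂y) = -(y)/(x) = -y/x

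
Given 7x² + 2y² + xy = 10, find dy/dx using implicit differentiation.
Take d/dx of both sides. Since y is implicitly a function of x, the chain rule attaches a y' = dy/dx factor whenever we differentiate through y.

Set F(x, y) = (left side) − (right side), so the curve is F = 0. Differentiating each term of F:
  d/dx[7x^2] = 14x
  d/dx[xy] = x·y' + y
  d/dx[2y^2] = 4y·y'
  d/dx[-10] = 0

Collecting, the y'-free part is the partial derivative in x and the y' coefficient is the partial derivative in y:
  ∂F/∂x = 14x + y
  ∂F/∂y = x + 4y

so d/dx[F(x, y(x))] = ∂F/∂x + (∂F/∂y)·y' = 0. Rearranging,
  dy/dx = -(∂F/∂x)/(∂F/∂y) = -(14x + y)/(x + 4y) = (-14x - y)/(x + 4y)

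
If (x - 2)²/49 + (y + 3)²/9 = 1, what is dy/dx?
Differentiate both sides with respect to x, treating y as y(x). By the chain rule, any term containing y contributes a factor of y' = dy/dx when we differentiate it.

Move every term to one side and write the relation as F(x, y) = 0. Term by term,
  d/dx[(x - 2)^2/49] = 2x/49 - 4/49
  d/dx[(y + 3)^2/9] = 2·y'(y + 3)/9
  d/dx[-1] = 0

The pieces without y' make up ∂F/∂x and the coefficient of y' is ∂F/∂y:
  ∂F/∂x = 2x/49 - 4/49,
  ∂F/∂y = 2y/9 + 2/3.

Since d/dx[F] = ∂F/∂x + (∂F/∂y)·y' = 0, solve for y':
  (∂F/∂y)·y' = -∂F/∂x
  dy/dx = -(∂F/∂x)/(∂F/∂y) = -(2x/49 - 4/49)/(2y/9 + 2/3)
        = -(2(x - 2)/49)/(2(y + 3)/9) = 9(2 - x)/(49(y + 3))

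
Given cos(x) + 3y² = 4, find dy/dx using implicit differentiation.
Apply d/dx to both sides, remembering that y depends on x. Each occurrence of y therefore brings in a y' = dy/dx via the chain rule.

With F(x, y) equal to the left-hand side minus the right, differentiate F term by term:
  d/dx[3y^2] = 6y·y'
  d/dx[cos(x)] = -sin(x)
  d/dx[-4] = 0
Adding these up, d/dx[F] = 0 becomes
  (-sin(x)) + (6y)·y' = 0,
so isolating y',
  dy/dx = -(-sin(x))/(6y) = sin(x)/(6y)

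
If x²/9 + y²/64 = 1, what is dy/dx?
Differentiate the relation implicitly: treat y = y(x) and apply the chain rule, so every y-derivative picks up a y' = dy/dx factor.

With everything moved to the left-hand side, differentiate term by term:
  d/dx[x^2/9] = 2x/9
  d/dx[y^2/64] = y·y'/32
  d/dx[-1] = 0

Separating the contributions that come from x directly and those that come through y:
  without y':      2x/9
  multiplying y':  y/32

so (2x/9) + (y/32)·y' = 0, and therefore
  dy/dx = -(2x/9)/(y/32) = -64x/(9y)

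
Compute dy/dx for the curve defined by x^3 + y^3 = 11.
Differentiate the relation implicitly: treat y = y(x) and apply the chain rule, so every y-derivative picks up a y' = dy/dx factor.

With everything moved to the left-hand side, differentiate term by term:
  d/dx[x^3] = 3x^2
  d/dx[y^3] = 3y^2·y'
  d/dx[-11] = 0

Separating the contributions that come from x directly and those that come through y:
  without y':      3x^2
  multiplying y':  3y^2

so (3x^2) + (3y^2)·y' = 0, and therefore
  dy/dx = -(3x^2)/(3y^2) = -x^2/y^2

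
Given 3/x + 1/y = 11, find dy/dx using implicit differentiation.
Take d/dx of both sides. Since y is implicitly a function of x, the chain rule attaches a y' = dy/dx factor whenever we differentiate through y.

Set F(x, y) = (left side) − (right side), so the curve is F = 0. Differentiating each term of F:
  d/dx[1/y] = -y'/y^2
  d/dx[3/x] = -3/x^2
  d/dx[-11] = 0

Collecting, the y'-free part is the partial derivative in x and the y' coefficient is the partial derivative in y:
  ∂F/∂x = -3/x^2
  ∂F/∂y = -1/y^2

so d/dx[F(x, y(x))] = ∂F/∂x + (∂F/∂y)·y' = 0. Rearranging,
  dy/dx = -(∂F/∂x)/(∂F/∂y) = -(-3/x^2)/(-1/y^2) = -3y^2/x^2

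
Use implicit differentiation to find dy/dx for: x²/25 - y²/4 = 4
Differentiate both sides with respect to x, treating y as y(x). By the chain rule, any term containing y contributes a factor of y' = dy/dx when we differentiate it.

Move every term to one side and write the relation as F(x, y) = 0. Term by term,
  d/dx[x^2/25] = 2x/25
  d/dx[-y^2/4] = -y·y'/2
  d/dx[-4] = 0

The pieces without y' make up ∂F/∂x and the coefficient of y' is ∂F/∂y:
  ∂F/∂x = 2x/25,
  ∂F/∂y = -y/2.

Since d/dx[F] = ∂F/∂x + (∂F/∂y)·y' = 0, solve for y':
  (∂F/∂y)·y' = -∂F/∂x
  dy/dx = -(∂F/∂x)/(∂F/∂y) = -(2x/25)/(-y/2) = 4x/(25y)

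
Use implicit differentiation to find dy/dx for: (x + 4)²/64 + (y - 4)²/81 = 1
Differentiate the relation implicitly: treat y = y(x) and apply the chain rule, so every y-derivative picks up a y' = dy/dx factor.

With everything moved to the left-hand side, differentiate term by term:
  d/dx[(x + 4)^2/64] = x/32 + 1/8
  d/dx[(y - 4)^2/81] = 2·y'(y - 4)/81
  d/dx[-1] = 0

Separating the contributions that come from x directly and those that come through y:
  without y':      x/32 + 1/8
  multiplying y':  2y/81 - 8/81

so (x/32 + 1/8) + (2y/81 - 8/81)·y' = 0, and therefore
  dy/dx = -(x/32 + 1/8)/(2y/81 - 8/81)
        = -((x + 4)/32)/(2(y - 4)/81) = 81(-x - 4)/(64(y - 4))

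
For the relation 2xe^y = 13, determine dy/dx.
Differentiate the relation implicitly: treat y = y(x) and apply the chain rule, so every y-derivative picks up a y' = dy/dx factor.

With everything moved to the left-hand side, differentiate term by term:
  d/dx[2x·e^(y)] = 2x·y'·e^(y) + 2e^(y)
  d/dx[-13] = 0

Separating the contributions that come from x directly and those that come through y:
  without y':      2e^(y)
  multiplying y':  2x·e^(y)

so (2e^(y)) + (2x·e^(y))·y' = 0, and therefore
  dy/dx = -(2e^(y))/(2x·e^(y)) = -1/x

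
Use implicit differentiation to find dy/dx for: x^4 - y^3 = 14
Differentiate the relation implicitly: treat y = y(x) and apply the chain rule, so every y-derivative picks up a y' = dy/dx factor.

With everything moved to the left-hand side, differentiate term by term:
  d/dx[x^4] = 4x^3
  d/dx[-y^3] = -3y^2·y'
  d/dx[-14] = 0

Separating the contributions that come from x directly and those that come through y:
  without y':      4x^3
  multiplying y':  -3y^2

so (4x^3) + (-3y^2)·y' = 0, and therefore
  dy/dx = -(4x^3)/(-3y^2) = 4x^3/(3y^2)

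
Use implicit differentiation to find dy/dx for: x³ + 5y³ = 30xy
Differentiate both sides with respect to x, treating y as y(x). By the chain rule, any term containing y contributes a factor of y' = dy/dx when we differentiate it.

Move every term to one side and write the relation as F(x, y) = 0. Term by term,
  d/dx[x^3] = 3x^2
  d/dx[-30xy] = -30x·y' - 30y
  d/dx[5y^3] = 15y^2·y'

The pieces without y' make up ∂F/∂x and the coefficient of y' is ∂F/∂y:
  ∂F/∂x = 3x^2 - 30y,
  ∂F/∂y = -30x + 15y^2.

Since d/dx[F] = ∂F/∂x + (∂F/∂y)·y' = 0, solve for y':
  (∂F/∂y)·y' = -∂F/∂x
  dy/dx = -(∂F/∂x)/(∂F/∂y) = -(3x^2 - 30y)/(-30x + 15y^2) = (x^2 - 10y)/(5(2x - y^2))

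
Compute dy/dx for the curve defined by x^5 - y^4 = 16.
Differentiate both sides with respect to x, treating y as y(x). By the chain rule, any term containing y contributes a factor of y' = dy/dx when we differentiate it.

Move every term to one side and write the relation as F(x, y) = 0. Term by term,
  d/dx[x^5] = 5x^4
  d/dx[-y^4] = -4y^3·y'
  d/dx[-16] = 0

The pieces without y' make up ∂F/∂x and the coefficient of y' is ∂F/∂y:
  ∂F/∂x = 5x^4,
  ∂F/∂y = -4y^3.

Since d/dx[F] = ∂F/∂x + (∂F/∂y)·y' = 0, solve for y':
  (∂F/∂y)·y' = -∂F/∂x
  dy/dx = -(∂F/∂x)/(∂F/∂y) = -(5x^4)/(-4y^3) = 5x^4/(4y^3)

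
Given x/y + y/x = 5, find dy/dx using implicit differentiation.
Apply d/dx to both sides, remembering that y depends on x. Each occurrence of y therefore brings in a y' = dy/dx via the chain rule.

With F(x, y) equal to the left-hand side minus the right, differentiate F term by term:
  d/dx[x/y] = -x·y'/y^2 + 1/y
  d/dx[y/x] = y'/x - y/x^2
  d/dx[-5] = 0
Adding these up, d/dx[F] = 0 becomes
  (1/y - y/x^2) + (-x/y^2 + 1/x)·y' = 0,
so isolating y',
  dy/dx = -(1/y - y/x^2)/(-x/y^2 + 1/x)
        = -((x - y)(x + y)/(x^2y))/(-(x - y)(x + y)/(xy^2)) = y/x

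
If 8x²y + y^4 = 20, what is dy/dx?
Take d/dx of both sides. Since y is implicitly a function of x, the chain rule attaches a y' = dy/dx factor whenever we differentiate through y.

Set F(x, y) = (left side) − (right side), so the curve is F = 0. Differentiating each term of F:
  d/dx[8x^2y] = 8x^2·y' + 16xy
  d/dx[y^4] = 4y^3·y'
  d/dx[-20] = 0

Collecting, the y'-free part is the partial derivative in x and the y' coefficient is the partial derivative in y:
  ∂F/∂x = 16xy
  ∂F/∂y = 8x^2 + 4y^3

so d/dx[F(x, y(x))] = ∂F/∂x + (∂F/∂y)·y' = 0. Rearranging,
  dy/dx = -(∂F/∂x)/(∂F/∂y) = -(16xy)/(8x^2 + 4y^3) = -4xy/(2x^2 + y^3)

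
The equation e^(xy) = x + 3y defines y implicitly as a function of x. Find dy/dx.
Differentiate both sides with respect to x, treating y as y(x). By the chain rule, any term containing y contributes a factor of y' = dy/dx when we differentiate it.

Move every term to one side and write the relation as F(x, y) = 0. Term by term,
  d/dx[-x] = -1
  d/dx[-3y] = -3·y'
  d/dx[e^(xy)] = (x·y' + y)·e^(xy)

The pieces without y' make up ∂F/∂x and the coefficient of y' is ∂F/∂y:
  ∂F/∂x = y·e^(xy) - 1,
  ∂F/∂y = x·e^(xy) - 3.

Since d/dx[F] = ∂F/∂x + (∂F/∂y)·y' = 0, solve for y':
  (∂F/∂y)·y' = -∂F/∂x
  dy/dx = -(∂F/∂x)/(∂F/∂y) = -(y·e^(xy) - 1)/(x·e^(xy) - 3) = (-y·e^(xy) + 1)/(x·e^(xy) - 3)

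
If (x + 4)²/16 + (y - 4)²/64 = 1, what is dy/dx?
Take d/dx of both sides. Since y is implicitly a function of x, the chain rule attaches a y' = dy/dx factor whenever we differentiate through y.

Set F(x, y) = (left side) − (right side), so the curve is F = 0. Differentiating each term of F:
  d/dx[(x + 4)^2/16] = x/8 + 1/2
  d/dx[(y - 4)^2/64] = y'(y - 4)/32
  d/dx[-1] = 0

Collecting, the y'-free part is the partial derivative in x and the y' coefficient is the partial derivative in y:
  ∂F/∂x = x/8 + 1/2
  ∂F/∂y = y/32 - 1/8

so d/dx[F(x, y(x))] = ∂F/∂x + (∂F/∂y)·y' = 0. Rearranging,
  dy/dx = -(∂F/∂x)/(∂F/∂y) = -(x/8 + 1/2)/(y/32 - 1/8)
        = -((x + 4)/8)/((y - 4)/32) = 4(-x - 4)/(y - 4)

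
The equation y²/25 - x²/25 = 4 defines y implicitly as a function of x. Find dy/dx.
Apply d/dx to both sides, remembering that y depends on x. Each occurrence of y therefore brings in a y' = dy/dx via the chain rule.

With F(x, y) equal to the left-hand side minus the right, differentiate F term by term:
  d/dx[-x^2/25] = -2x/25
  d/dx[y^2/25] = 2y·y'/25
  d/dx[-4] = 0
Adding these up, d/dx[F] = 0 becomes
  (-2x/25) + (2y/25)·y' = 0,
so isolating y',
  dy/dx = -(-2x/25)/(2y/25) = x/y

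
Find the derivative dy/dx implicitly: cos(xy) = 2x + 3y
Differentiate both sides with respect to x, treating y as y(x). By the chain rule, any term containing y contributes a factor of y' = dy/dx when we differentiate it.

Move every term to one side and write the relation as F(x, y) = 0. Term by term,
  d/dx[-2x] = -2
  d/dx[-3y] = -3·y'
  d/dx[cos(xy)] = -(x·y' + y)·sin(xy)

The pieces without y' make up ∂F/∂x and the coefficient of y' is ∂F/∂y:
  ∂F/∂x = -y·sin(xy) - 2,
  ∂F/∂y = -x·sin(xy) - 3.

Since d/dx[F] = ∂F/∂x + (∂F/∂y)·y' = 0, solve for y':
  (∂F/∂y)·y' = -∂F/∂x
  dy/dx = -(∂F/∂x)/(∂F/∂y) = -(-y·sin(xy) - 2)/(-x·sin(xy) - 3) = -(y·sin(xy) + 2)/(x·sin(xy) + 3)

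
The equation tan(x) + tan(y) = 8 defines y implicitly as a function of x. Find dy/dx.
Take d/dx of both sides. Since y is implicitly a function of x, the chain rule attaches a y' = dy/dx factor whenever we differentiate through y.

Set F(x, y) = (left side) − (right side), so the curve is F = 0. Differentiating each term of F:
  d/dx[tan(x)] = tan(x)^2 + 1
  d/dx[tan(y)] = y'(tan(y)^2 + 1)
  d/dx[-8] = 0

Collecting, the y'-free part is the partial derivative in x and the y' coefficient is the partial derivative in y:
  ∂F/∂x = tan(x)^2 + 1
  ∂F/∂y = tan(y)^2 + 1

so d/dx[F(x, y(x))] = ∂F/∂x + (∂F/∂y)·y' = 0. Rearranging,
  dy/dx = -(∂F/∂x)/(∂F/∂y) = -(tan(x)^2 + 1)/(tan(y)^2 + 1) = -cos(y)^2/cos(x)^2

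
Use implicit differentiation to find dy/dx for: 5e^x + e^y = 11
Take d/dx of both sides. Since y is implicitly a function of x, the chain rule attaches a y' = dy/dx factor whenever we differentiate through y.

Set F(x, y) = (left side) − (right side), so the curve is F = 0. Differentiating each term of F:
  d/dx[5e^(x)] = 5e^(x)
  d/dx[e^(y)] = y'·e^(y)
  d/dx[-11] = 0

Collecting, the y'-free part is the partial derivative in x and the y' coefficient is the partial derivative in y:
  ∂F/∂x = 5e^(x)
  ∂F/∂y = e^(y)

so d/dx[F(x, y(x))] = ∂F/∂x + (∂F/∂y)·y' = 0. Rearranging,
  dy/dx = -(∂F/∂x)/(∂F/∂y) = -(5e^(x))/(e^(y)) = -5e^(x - y)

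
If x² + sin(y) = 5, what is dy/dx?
Differentiate both sides with respect to x, treating y as y(x). By the chain rule, any term containing y contributes a factor of y' = dy/dx when we differentiate it.

Move every term to one side and write the relation as F(x, y) = 0. Term by term,
  d/dx[x^2] = 2x
  d/dx[sin(y)] = y'·cos(y)
  d/dx[-5] = 0

The pieces without y' make up ∂F/∂x and the coefficient of y' is ∂F/∂y:
  ∂F/∂x = 2x,
  ∂F/∂y = cos(y).

Since d/dx[F] = ∂F/∂x + (∂F/∂y)·y' = 0, solve for y':
  (∂F/∂y)·y' = -∂F/∂x
  dy/dx = -(∂F/∂x)/(∂F/∂y) = -(2x)/(cos(y)) = -2x/cos(y)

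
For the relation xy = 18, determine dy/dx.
Take d/dx of both sides. Since y is implicitly a function of x, the chain rule attaches a y' = dy/dx factor whenever we differentiate through y.

Set F(x, y) = (left side) − (right side), so the curve is F = 0. Differentiating each term of F:
  d/dx[xy] = x·y' + y
  d/dx[-18] = 0

Collecting, the y'-free part is the partial derivative in x and the y' coefficient is the partial derivative in y:
  ∂F/∂x = y
  ∂F/∂y = x

so d/dx[F(x, y(x))] = ∂F/∂x + (∂F/∂y)·y' = 0. Rearranging,
  dy/dx = -(∂F/∂x)/(∂F/∂y) = -(y)/(x) = -y/x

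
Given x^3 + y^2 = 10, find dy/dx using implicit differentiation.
Apply d/dx to both sides, remembering that y depends on x. Each occurrence of y therefore brings in a y' = dy/dx via the chain rule.

With F(x, y) equal to the left-hand side minus the right, differentiate F term by term:
  d/dx[x^3] = 3x^2
  d/dx[y^2] = 2y·y'
  d/dx[-10] = 0
Adding these up, d/dx[F] = 0 becomes
  (3x^2) + (2y)·y' = 0,
so isolating y',
  dy/dx = -(3x^2)/(2y) = -3x^2/(2y)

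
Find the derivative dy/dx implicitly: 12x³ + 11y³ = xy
Take d/dx of both sides. Since y is implicitly a function of x, the chain rule attaches a y' = dy/dx factor whenever we differentiate through y.

Set F(x, y) = (left side) − (right side), so the curve is F = 0. Differentiating each term of F:
  d/dx[12x^3] = 36x^2
  d/dx[-xy] = -x·y' - y
  d/dx[11y^3] = 33y^2·y'

Collecting, the y'-free part is the partial derivative in x and the y' coefficient is the partial derivative in y:
  ∂F/∂x = 36x^2 - y
  ∂F/∂y = -x + 33y^2

so d/dx[F(x, y(x))] = ∂F/∂x + (∂F/∂y)·y' = 0. Rearranging,
  dy/dx = -(∂F/∂x)/(∂F/∂y) = -(36x^2 - y)/(-x + 33y^2) = (36x^2 - y)/(x - 33y^2)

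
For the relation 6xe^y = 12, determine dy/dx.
Take d/dx of both sides. Since y is implicitly a function of x, the chain rule attaches a y' = dy/dx factor whenever we differentiate through y.

Set F(x, y) = (left side) − (right side), so the curve is F = 0. Differentiating each term of F:
  d/dx[6x·e^(y)] = 6x·y'·e^(y) + 6e^(y)
  d/dx[-12] = 0

Collecting, the y'-free part is the partial derivative in x and the y' coefficient is the partial derivative in y:
  ∂F/∂x = 6e^(y)
  ∂F/∂y = 6x·e^(y)

so d/dx[F(x, y(x))] = ∂F/∂x + (∂F/∂y)·y' = 0. Rearranging,
  dy/dx = -(∂F/∂x)/(∂F/∂y) = -(6e^(y))/(6x·e^(y)) = -1/x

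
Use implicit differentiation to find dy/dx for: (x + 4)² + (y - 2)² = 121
Differentiate both sides with respect to x, treating y as y(x). By the chain rule, any term containing y contributes a factor of y' = dy/dx when we differentiate it.

Move every term to one side and write the relation as F(x, y) = 0. Term by term,
  d/dx[(x + 4)^2] = 2x + 8
  d/dx[(y - 2)^2] = 2·y'(y - 2)
  d/dx[-121] = 0

The pieces without y' make up ∂F/∂x and the coefficient of y' is ∂F/∂y:
  ∂F/∂x = 2x + 8,
  ∂F/∂y = 2y - 4.

Since d/dx[F] = ∂F/∂x + (∂F/∂y)·y' = 0, solve for y':
  (∂F/∂y)·y' = -∂F/∂x
  dy/dx = -(∂F/∂x)/(∂F/∂y) = -(2x + 8)/(2y - 4) = (-x - 4)/(y - 2)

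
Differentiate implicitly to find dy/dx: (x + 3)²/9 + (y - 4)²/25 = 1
Differentiate both sides with respect to x, treating y as y(x). By the chain rule, any term containing y contributes a factor of y' = dy/dx when we differentiate it.

Move every term to one side and write the relation as F(x, y) = 0. Term by term,
  d/dx[(x + 3)^2/9] = 2x/9 + 2/3
  d/dx[(y - 4)^2/25] = 2·y'(y - 4)/25
  d/dx[-1] = 0

The pieces without y' make up ∂F/∂x and the coefficient of y' is ∂F/∂y:
  ∂F/∂x = 2x/9 + 2/3,
  ∂F/∂y = 2y/25 - 8/25.

Since d/dx[F] = ∂F/∂x + (∂F/∂y)·y' = 0, solve for y':
  (∂F/∂y)·y' = -∂F/∂x
  dy/dx = -(∂F/∂x)/(∂F/∂y) = -(2x/9 + 2/3)/(2y/25 - 8/25)
        = -(2(x + 3)/9)/(2(y - 4)/25) = 25(-x - 3)/(9(y - 4))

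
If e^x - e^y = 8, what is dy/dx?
Differentiate the relation implicitly: treat y = y(x) and apply the chain rule, so every y-derivative picks up a y' = dy/dx factor.

With everything moved to the left-hand side, differentiate term by term:
  d/dx[e^(x)] = e^(x)
  d/dx[-e^(y)] = -y'·e^(y)
  d/dx[-8] = 0

Separating the contributions that come from x directly and those that come through y:
  without y':      e^(x)
  multiplying y':  -e^(y)

so (e^(x)) + (-e^(y))·y' = 0, and therefore
  dy/dx = -(e^(x))/(-e^(y)) = e^(x - y)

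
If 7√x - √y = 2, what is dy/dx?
Differentiate the relation implicitly: treat y = y(x) and apply the chain rule, so every y-derivative picks up a y' = dy/dx factor.

With everything moved to the left-hand side, differentiate term by term:
  d/dx[7√(x)] = 7/(2√(x))
  d/dx[-√(y)] = -y'/(2√(y))
  d/dx[-2] = 0

Separating the contributions that come from x directly and those that come through y:
  without y':      7/(2√(x))
  multiplying y':  -1/(2√(y))

so (7/(2√(x))) + (-1/(2√(y)))·y' = 0, and therefore
  dy/dx = -(7/(2√(x)))/(-1/(2√(y))) = 7√(y)/√(x)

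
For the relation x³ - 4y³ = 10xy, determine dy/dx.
Apply d/dx to both sides, remembering that y depends on x. Each occurrence of y therefore brings in a y' = dy/dx via the chain rule.

With F(x, y) equal to the left-hand side minus the right, differentiate F term by term:
  d/dx[x^3] = 3x^2
  d/dx[-10xy] = -10x·y' - 10y
  d/dx[-4y^3] = -12y^2·y'
Adding these up, d/dx[F] = 0 becomes
  (3x^2 - 10y) + (-10x - 12y^2)·y' = 0,
so isolating y',
  dy/dx = -(3x^2 - 10y)/(-10x - 12y^2) = (3x^2 - 10y)/(2(5x + 6y^2))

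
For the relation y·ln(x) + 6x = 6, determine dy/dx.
Apply d/dx to both sides, remembering that y depends on x. Each occurrence of y therefore brings in a y' = dy/dx via the chain rule.

With F(x, y) equal to the left-hand side minus the right, differentiate F term by term:
  d/dx[6x] = 6
  d/dx[y·ln(x)] = y'·ln(x) + y/x
  d/dx[-6] = 0
Adding these up, d/dx[F] = 0 becomes
  (6 + y/x) + (ln(x))·y' = 0,
so isolating y',
  dy/dx = -(6 + y/x)/(ln(x))
        = -((6x + y)/x)/(ln(x)) = (-6x - y)/(x·ln(x))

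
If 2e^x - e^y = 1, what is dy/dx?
Take d/dx of both sides. Since y is implicitly a function of x, the chain rule attaches a y' = dy/dx factor whenever we differentiate through y.

Set F(x, y) = (left side) − (right side), so the curve is F = 0. Differentiating each term of F:
  d/dx[2e^(x)] = 2e^(x)
  d/dx[-e^(y)] = -y'·e^(y)
  d/dx[-1] = 0

Collecting, the y'-free part is the partial derivative in x and the y' coefficient is the partial derivative in y:
  ∂F/∂x = 2e^(x)
  ∂F/∂y = -e^(y)

so d/dx[F(x, y(x))] = ∂F/∂x + (∂F/∂y)·y' = 0. Rearranging,
  dy/dx = -(∂F/∂x)/(∂F/∂y) = -(2e^(x))/(-e^(y)) = 2e^(x - y)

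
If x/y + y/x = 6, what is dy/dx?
Differentiate the relation implicitly: treat y = y(x) and apply the chain rule, so every y-derivative picks up a y' = dy/dx factor.

With everything moved to the left-hand side, differentiate term by term:
  d/dx[x/y] = -x·y'/y^2 + 1/y
  d/dx[y/x] = y'/x - y/x^2
  d/dx[-6] = 0

Separating the contributions that come from x directly and those that come through y:
  without y':      1/y - y/x^2
  multiplying y':  -x/y^2 + 1/x

so (1/y - y/x^2) + (-x/y^2 + 1/x)·y' = 0, and therefore
  dy/dx = -(1/y - y/x^2)/(-x/y^2 + 1/x)
        = -((x - y)(x + y)/(x^2y))/(-(x - y)(x + y)/(xy^2)) = y/x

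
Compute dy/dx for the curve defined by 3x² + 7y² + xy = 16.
Take d/dx of both sides. Since y is implicitly a function of x, the chain rule attaches a y' = dy/dx factor whenever we differentiate through y.

Set F(x, y) = (left side) − (right side), so the curve is F = 0. Differentiating each term of F:
  d/dx[3x^2] = 6x
  d/dx[xy] = x·y' + y
  d/dx[7y^2] = 14y·y'
  d/dx[-16] = 0

Collecting, the y'-free part is the partial derivative in x and the y' coefficient is the partial derivative in y:
  ∂F/∂x = 6x + y
  ∂F/∂y = x + 14y

so d/dx[F(x, y(x))] = ∂F/∂x + (∂F/∂y)·y' = 0. Rearranging,
  dy/dx = -(∂F/∂x)/(∂F/∂y) = -(6x + y)/(x + 14y) = (-6x - y)/(x + 14y)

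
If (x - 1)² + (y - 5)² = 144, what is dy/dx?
Differentiate both sides with respect to x, treating y as y(x). By the chain rule, any term containing y contributes a factor of y' = dy/dx when we differentiate it.

Move every term to one side and write the relation as F(x, y) = 0. Term by term,
  d/dx[(x - 1)^2] = 2x - 2
  d/dx[(y - 5)^2] = 2·y'(y - 5)
  d/dx[-144] = 0

The pieces without y' make up ∂F/∂x and the coefficient of y' is ∂F/∂y:
  ∂F/∂x = 2x - 2,
  ∂F/∂y = 2y - 10.

Since d/dx[F] = ∂F/∂x + (∂F/∂y)·y' = 0, solve for y':
  (∂F/∂y)·y' = -∂F/∂x
  dy/dx = -(∂F/∂x)/(∂F/∂y) = -(2x - 2)/(2y - 10) = (1 - x)/(y - 5)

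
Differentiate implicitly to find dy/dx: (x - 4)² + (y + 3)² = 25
Take d/dx of both sides. Since y is implicitly a function of x, the chain rule attaches a y' = dy/dx factor whenever we differentiate through y.

Set F(x, y) = (left side) − (right side), so the curve is F = 0. Differentiating each term of F:
  d/dx[(x - 4)^2] = 2x - 8
  d/dx[(y + 3)^2] = 2·y'(y + 3)
  d/dx[-25] = 0

Collecting, the y'-free part is the partial derivative in x and the y' coefficient is the partial derivative in y:
  ∂F/∂x = 2x - 8
  ∂F/∂y = 2y + 6

so d/dx[F(x, y(x))] = ∂F/∂x + (∂F/∂y)·y' = 0. Rearranging,
  dy/dx = -(∂F/∂x)/(∂F/∂y) = -(2x - 8)/(2y + 6) = (4 - x)/(y + 3)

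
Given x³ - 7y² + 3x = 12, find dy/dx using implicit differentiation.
Differentiate the relation implicitly: treat y = y(x) and apply the chain rule, so every y-derivative picks up a y' = dy/dx factor.

With everything moved to the left-hand side, differentiate term by term:
  d/dx[x^3] = 3x^2
  d/dx[3x] = 3
  d/dx[-7y^2] = -14y·y'
  d/dx[-12] = 0

Separating the contributions that come from x directly and those that come through y:
  without y':      3x^2 + 3
  multiplying y':  -14y

so (3x^2 + 3) + (-14y)·y' = 0, and therefore
  dy/dx = -(3x^2 + 3)/(-14y) = 3(x^2 + 1)/(14y)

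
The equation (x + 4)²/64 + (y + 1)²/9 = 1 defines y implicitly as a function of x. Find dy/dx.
Differentiate the relation implicitly: treat y = y(x) and apply the chain rule, so every y-derivative picks up a y' = dy/dx factor.

With everything moved to the left-hand side, differentiate term by term:
  d/dx[(x + 4)^2/64] = x/32 + 1/8
  d/dx[(y + 1)^2/9] = 2·y'(y + 1)/9
  d/dx[-1] = 0

Separating the contributions that come from x directly and those that come through y:
  without y':      x/32 + 1/8
  multiplying y':  2y/9 + 2/9

so (x/32 + 1/8) + (2y/9 + 2/9)·y' = 0, and therefore
  dy/dx = -(x/32 + 1/8)/(2y/9 + 2/9)
        = -((x + 4)/32)/(2(y + 1)/9) = 9(-x - 4)/(64(y + 1))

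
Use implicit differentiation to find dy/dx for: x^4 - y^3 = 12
Differentiate both sides with respect to x, treating y as y(x). By the chain rule, any term containing y contributes a factor of y' = dy/dx when we differentiate it.

Move every term to one side and write the relation as F(x, y) = 0. Term by term,
  d/dx[x^4] = 4x^3
  d/dx[-y^3] = -3y^2·y'
  d/dx[-12] = 0

The pieces without y' make up ∂F/∂x and the coefficient of y' is ∂F/∂y:
  ∂F/∂x = 4x^3,
  ∂F/∂y = -3y^2.

Since d/dx[F] = ∂F/∂x + (∂F/∂y)·y' = 0, solve for y':
  (∂F/∂y)·y' = -∂F/∂x
  dy/dx = -(∂F/∂x)/(∂F/∂y) = -(4x^3)/(-3y^2) = 4x^3/(3y^2)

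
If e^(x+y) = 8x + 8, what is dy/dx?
Apply d/dx to both sides, remembering that y depends on x. Each occurrence of y therefore brings in a y' = dy/dx via the chain rule.

With F(x, y) equal to the left-hand side minus the right, differentiate F term by term:
  d/dx[-8x] = -8
  d/dx[e^(x + y)] = (y' + 1)·e^(x + y)
  d/dx[-8] = 0
Adding these up, d/dx[F] = 0 becomes
  (e^(x + y) - 8) + (e^(x + y))·y' = 0,
so isolating y',
  dy/dx = -(e^(x + y) - 8)/(e^(x + y)) = 8e^(-x - y) - 1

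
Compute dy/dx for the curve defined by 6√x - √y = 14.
Differentiate both sides with respect to x, treating y as y(x). By the chain rule, any term containing y contributes a factor of y' = dy/dx when we differentiate it.

Move every term to one side and write the relation as F(x, y) = 0. Term by term,
  d/dx[6√(x)] = 3/√(x)
  d/dx[-√(y)] = -y'/(2√(y))
  d/dx[-14] = 0

The pieces without y' make up ∂F/∂x and the coefficient of y' is ∂F/∂y:
  ∂F/∂x = 3/√(x),
  ∂F/∂y = -1/(2√(y)).

Since d/dx[F] = ∂F/∂x + (∂F/∂y)·y' = 0, solve for y':
  (∂F/∂y)·y' = -∂F/∂x
  dy/dx = -(∂F/∂x)/(∂F/∂y) = -(3/√(x))/(-1/(2√(y))) = 6√(y)/√(x)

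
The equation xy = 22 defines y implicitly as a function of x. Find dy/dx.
Differentiate the relation implicitly: treat y = y(x) and apply the chain rule, so every y-derivative picks up a y' = dy/dx factor.

With everything moved to the left-hand side, differentiate term by term:
  d/dx[xy] = x·y' + y
  d/dx[-22] = 0

Separating the contributions that come from x directly and those that come through y:
  without y':      y
  multiplying y':  x

so (y) + (x)·y' = 0, and therefore
  dy/dx = -(y)/(x) = -y/x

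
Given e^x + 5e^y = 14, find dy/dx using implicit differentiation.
Differentiate the relation implicitly: treat y = y(x) and apply the chain rule, so every y-derivative picks up a y' = dy/dx factor.

With everything moved to the left-hand side, differentiate term by term:
  d/dx[e^(x)] = e^(x)
  d/dx[5e^(y)] = 5·y'·e^(y)
  d/dx[-14] = 0

Separating the contributions that come from x directly and those that come through y:
  without y':      e^(x)
  multiplying y':  5e^(y)

so (e^(x)) + (5e^(y))·y' = 0, and therefore
  dy/dx = -(e^(x))/(5e^(y)) = -e^(x - y)/5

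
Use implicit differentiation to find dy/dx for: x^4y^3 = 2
Apply d/dx to both sides, remembering that y depends on x. Each occurrence of y therefore brings in a y' = dy/dx via the chain rule.

With F(x, y) equal to the left-hand side minus the right, differentiate F term by term:
  d/dx[x^4y^3] = 3x^4y^2·y' + 4x^3y^3
  d/dx[-2] = 0
Adding these up, d/dx[F] = 0 becomes
  (4x^3y^3) + (3x^4y^2)·y' = 0,
so isolating y',
  dy/dx = -(4x^3y^3)/(3x^4y^2) = -4y/(3x)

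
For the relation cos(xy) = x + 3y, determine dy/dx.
Differentiate the relation implicitly: treat y = y(x) and apply the chain rule, so every y-derivative picks up a y' = dy/dx factor.

With everything moved to the left-hand side, differentiate term by term:
  d/dx[-x] = -1
  d/dx[-3y] = -3·y'
  d/dx[cos(xy)] = -(x·y' + y)·sin(xy)

Separating the contributions that come from x directly and those that come through y:
  without y':      -y·sin(xy) - 1
  multiplying y':  -x·sin(xy) - 3

so (-y·sin(xy) - 1) + (-x·sin(xy) - 3)·y' = 0, and therefore
  dy/dx = -(-y·sin(xy) - 1)/(-x·sin(xy) - 3) = -(y·sin(xy) + 1)/(x·sin(xy) + 3)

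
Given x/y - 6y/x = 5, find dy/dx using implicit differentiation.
Differentiate both sides with respect to x, treating y as y(x). By the chain rule, any term containing y contributes a factor of y' = dy/dx when we differentiate it.

Move every term to one side and write the relation as F(x, y) = 0. Term by term,
  d/dx[x/y] = -x·y'/y^2 + 1/y
  d/dx[-6y/x] = -6·y'/x + 6y/x^2
  d/dx[-5] = 0

The pieces without y' make up ∂F/∂x and the coefficient of y' is ∂F/∂y:
  ∂F/∂x = 1/y + 6y/x^2,
  ∂F/∂y = -x/y^2 - 6/x.

Since d/dx[F] = ∂F/∂x + (∂F/∂y)·y' = 0, solve for y':
  (∂F/∂y)·y' = -∂F/∂x
  dy/dx = -(∂F/∂x)/(∂F/∂y) = -(1/y + 6y/x^2)/(-x/y^2 - 6/x)
        = -((x^2 + 6y^2)/(x^2y))/(-(x^2 + 6y^2)/(xy^2)) = y/x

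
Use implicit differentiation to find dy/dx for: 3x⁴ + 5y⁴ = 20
Take d/dx of both sides. Since y is implicitly a function of x, the chain rule attaches a y' = dy/dx factor whenever we differentiate through y.

Set F(x, y) = (left side) − (right side), so the curve is F = 0. Differentiating each term of F:
  d/dx[3x^4] = 12x^3
  d/dx[5y^4] = 20y^3·y'
  d/dx[-20] = 0

Collecting, the y'-free part is the partial derivative in x and the y' coefficient is the partial derivative in y:
  ∂F/∂x = 12x^3
  ∂F/∂y = 20y^3

so d/dx[F(x, y(x))] = ∂F/∂x + (∂F/∂y)·y' = 0. Rearranging,
  dy/dx = -(∂F/∂x)/(∂F/∂y) = -(12x^3)/(20y^3) = -3x^3/(5y^3)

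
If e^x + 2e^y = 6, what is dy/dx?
Differentiate the relation implicitly: treat y = y(x) and apply the chain rule, so every y-derivative picks up a y' = dy/dx factor.

With everything moved to the left-hand side, differentiate term by term:
  d/dx[e^(x)] = e^(x)
  d/dx[2e^(y)] = 2·y'·e^(y)
  d/dx[-6] = 0

Separating the contributions that come from x directly and those that come through y:
  without y':      e^(x)
  multiplying y':  2e^(y)

so (e^(x)) + (2e^(y))·y' = 0, and therefore
  dy/dx = -(e^(x))/(2e^(y)) = -e^(x - y)/2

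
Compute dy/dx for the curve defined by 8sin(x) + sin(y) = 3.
Differentiate both sides with respect to x, treating y as y(x). By the chain rule, any term containing y contributes a factor of y' = dy/dx when we differentiate it.

Move every term to one side and write the relation as F(x, y) = 0. Term by term,
  d/dx[8sin(x)] = 8cos(x)
  d/dx[sin(y)] = y'·cos(y)
  d/dx[-3] = 0

The pieces without y' make up ∂F/∂x and the coefficient of y' is ∂F/∂y:
  ∂F/∂x = 8cos(x),
  ∂F/∂y = cos(y).

Since d/dx[F] = ∂F/∂x + (∂F/∂y)·y' = 0, solve for y':
  (∂F/∂y)·y' = -∂F/∂x
  dy/dx = -(∂F/∂x)/(∂F/∂y) = -(8cos(x))/(cos(y)) = -8cos(x)/cos(y)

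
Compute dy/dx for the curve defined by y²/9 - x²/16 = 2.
Apply d/dx to both sides, remembering that y depends on x. Each occurrence of y therefore brings in a y' = dy/dx via the chain rule.

With F(x, y) equal to the left-hand side minus the right, differentiate F term by term:
  d/dx[-x^2/16] = -x/8
  d/dx[y^2/9] = 2y·y'/9
  d/dx[-2] = 0
Adding these up, d/dx[F] = 0 becomes
  (-x/8) + (2y/9)·y' = 0,
so isolating y',
  dy/dx = -(-x/8)/(2y/9) = 9x/(16y)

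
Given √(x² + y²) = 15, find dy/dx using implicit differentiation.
Take d/dx of both sides. Since y is implicitly a function of x, the chain rule attaches a y' = dy/dx factor whenever we differentiate through y.

Set F(x, y) = (left side) − (right side), so the curve is F = 0. Differentiating each term of F:
  d/dx[√(x^2 + y^2)] = (x + y·y')/√(x^2 + y^2)
  d/dx[-15] = 0

Collecting, the y'-free part is the partial derivative in x and the y' coefficient is the partial derivative in y:
  ∂F/∂x = x/√(x^2 + y^2)
  ∂F/∂y = y/√(x^2 + y^2)

so d/dx[F(x, y(x))] = ∂F/∂x + (∂F/∂y)·y' = 0. Rearranging,
  dy/dx = -(∂F/∂x)/(∂F/∂y) = -(x/√(x^2 + y^2))/(y/√(x^2 + y^2)) = -x/y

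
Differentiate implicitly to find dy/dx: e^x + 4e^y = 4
Differentiate the relation implicitly: treat y = y(x) and apply the chain rule, so every y-derivative picks up a y' = dy/dx factor.

With everything moved to the left-hand side, differentiate term by term:
  d/dx[e^(x)] = e^(x)
  d/dx[4e^(y)] = 4·y'·e^(y)
  d/dx[-4] = 0

Separating the contributions that come from x directly and those that come through y:
  without y':      e^(x)
  multiplying y':  4e^(y)

so (e^(x)) + (4e^(y))·y' = 0, and therefore
  dy/dx = -(e^(x))/(4e^(y)) = -e^(x - y)/4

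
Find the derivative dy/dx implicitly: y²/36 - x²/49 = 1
Differentiate both sides with respect to x, treating y as y(x). By the chain rule, any term containing y contributes a factor of y' = dy/dx when we differentiate it.

Move every term to one side and write the relation as F(x, y) = 0. Term by term,
  d/dx[-x^2/49] = -2x/49
  d/dx[y^2/36] = y·y'/18
  d/dx[-1] = 0

The pieces without y' make up ∂F/∂x and the coefficient of y' is ∂F/∂y:
  ∂F/∂x = -2x/49,
  ∂F/∂y = y/18.

Since d/dx[F] = ∂F/∂x + (∂F/∂y)·y' = 0, solve for y':
  (∂F/∂y)·y' = -∂F/∂x
  dy/dx = -(∂F/∂x)/(∂F/∂y) = -(-2x/49)/(y/18) = 36x/(49y)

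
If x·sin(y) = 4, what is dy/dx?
Take d/dx of both sides. Since y is implicitly a function of x, the chain rule attaches a y' = dy/dx factor whenever we differentiate through y.

Set F(x, y) = (left side) − (right side), so the curve is F = 0. Differentiating each term of F:
  d/dx[x·sin(y)] = x·y'·cos(y) + sin(y)
  d/dx[-4] = 0

Collecting, the y'-free part is the partial derivative in x and the y' coefficient is the partial derivative in y:
  ∂F/∂x = sin(y)
  ∂F/∂y = x·cos(y)

so d/dx[F(x, y(x))] = ∂F/∂x + (∂F/∂y)·y' = 0. Rearranging,
  dy/dx = -(∂F/∂x)/(∂F/∂y) = -(sin(y))/(x·cos(y)) = -tan(y)/x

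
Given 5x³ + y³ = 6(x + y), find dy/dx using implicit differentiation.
Apply d/dx to both sides, remembering that y depends on x. Each occurrence of y therefore brings in a y' = dy/dx via the chain rule.

With F(x, y) equal to the left-hand side minus the right, differentiate F term by term:
  d/dx[5x^3] = 15x^2
  d/dx[-6x] = -6
  d/dx[y^3] = 3y^2·y'
  d/dx[-6y] = -6·y'
Adding these up, d/dx[F] = 0 becomes
  (15x^2 - 6) + (3y^2 - 6)·y' = 0,
so isolating y',
  dy/dx = -(15x^2 - 6)/(3y^2 - 6) = (2 - 5x^2)/(y^2 - 2)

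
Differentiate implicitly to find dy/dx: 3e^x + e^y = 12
Take d/dx of both sides. Since y is implicitly a function of x, the chain rule attaches a y' = dy/dx factor whenever we differentiate through y.

Set F(x, y) = (left side) − (right side), so the curve is F = 0. Differentiating each term of F:
  d/dx[3e^(x)] = 3e^(x)
  d/dx[e^(y)] = y'·e^(y)
  d/dx[-12] = 0

Collecting, the y'-free part is the partial derivative in x and the y' coefficient is the partial derivative in y:
  ∂F/∂x = 3e^(x)
  ∂F/∂y = e^(y)

so d/dx[F(x, y(x))] = ∂F/∂x + (∂F/∂y)·y' = 0. Rearranging,
  dy/dx = -(∂F/∂x)/(∂F/∂y) = -(3e^(x))/(e^(y)) = -3e^(x - y)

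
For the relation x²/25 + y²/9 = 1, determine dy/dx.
Differentiate the relation implicitly: treat y = y(x) and apply the chain rule, so every y-derivative picks up a y' = dy/dx factor.

With everything moved to the left-hand side, differentiate term by term:
  d/dx[x^2/25] = 2x/25
  d/dx[y^2/9] = 2y·y'/9
  d/dx[-1] = 0

Separating the contributions that come from x directly and those that come through y:
  without y':      2x/25
  multiplying y':  2y/9

so (2x/25) + (2y/9)·y' = 0, and therefore
  dy/dx = -(2x/25)/(2y/9) = -9x/(25y)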